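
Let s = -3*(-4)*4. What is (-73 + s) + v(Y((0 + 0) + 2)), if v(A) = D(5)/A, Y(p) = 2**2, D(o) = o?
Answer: -95/4 ≈ -23.750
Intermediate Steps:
Y(p) = 4
v(A) = 5/A
s = 48 (s = 12*4 = 48)
(-73 + s) + v(Y((0 + 0) + 2)) = (-73 + 48) + 5/4 = -25 + 5*(1/4) = -25 + 5/4 = -95/4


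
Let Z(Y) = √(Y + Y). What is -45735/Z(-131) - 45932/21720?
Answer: -11483/5430 + 45735*I*√262/262 ≈ -2.1147 + 2825.5*I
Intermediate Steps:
Z(Y) = √2*√Y (Z(Y) = √(2*Y) = √2*√Y)
-45735/Z(-131) - 45932/21720 = -45735*(-I*√262/262) - 45932/21720 = -45735*(-I*√262/262) - 45932*1/21720 = -45735*(-I*√262/262) - 11483/5430 = -(-45735)*I*√262/262 - 11483/5430 = 45735*I*√262/262 - 11483/5430 = -11483/5430 + 45735*I*√262/262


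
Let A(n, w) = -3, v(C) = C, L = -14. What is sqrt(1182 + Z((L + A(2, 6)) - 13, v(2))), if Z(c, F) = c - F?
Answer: 5*sqrt(46) ≈ 33.912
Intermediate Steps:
sqrt(1182 + Z((L + A(2, 6)) - 13, v(2))) = sqrt(1182 + (((-14 - 3) - 13) - 1*2)) = sqrt(1182 + ((-17 - 13) - 2)) = sqrt(1182 + (-30 - 2)) = sqrt(1182 - 32) = sqrt(1150) = 5*sqrt(46)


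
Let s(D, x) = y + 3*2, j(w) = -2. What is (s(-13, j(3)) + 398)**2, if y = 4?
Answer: 166464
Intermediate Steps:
s(D, x) = 10 (s(D, x) = 4 + 3*2 = 4 + 6 = 10)
(s(-13, j(3)) + 398)**2 = (10 + 398)**2 = 408**2 = 166464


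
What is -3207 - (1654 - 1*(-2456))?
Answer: -7317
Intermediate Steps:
-3207 - (1654 - 1*(-2456)) = -3207 - (1654 + 2456) = -3207 - 1*4110 = -3207 - 4110 = -7317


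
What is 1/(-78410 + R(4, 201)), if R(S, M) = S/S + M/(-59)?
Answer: -59/4626332 ≈ -1.2753e-5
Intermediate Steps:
R(S, M) = 1 - M/59 (R(S, M) = 1 + M*(-1/59) = 1 - M/59)
1/(-78410 + R(4, 201)) = 1/(-78410 + (1 - 1/59*201)) = 1/(-78410 + (1 - 201/59)) = 1/(-78410 - 142/59) = 1/(-4626332/59) = -59/4626332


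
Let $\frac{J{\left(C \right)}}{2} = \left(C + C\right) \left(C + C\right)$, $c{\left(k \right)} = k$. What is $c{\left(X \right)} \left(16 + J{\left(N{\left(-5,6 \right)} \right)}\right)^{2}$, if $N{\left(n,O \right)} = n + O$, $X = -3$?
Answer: $-1728$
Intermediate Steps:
$N{\left(n,O \right)} = O + n$
$J{\left(C \right)} = 8 C^{2}$ ($J{\left(C \right)} = 2 \left(C + C\right) \left(C + C\right) = 2 \cdot 2 C 2 C = 2 \cdot 4 C^{2} = 8 C^{2}$)
$c{\left(X \right)} \left(16 + J{\left(N{\left(-5,6 \right)} \right)}\right)^{2} = - 3 \left(16 + 8 \left(6 - 5\right)^{2}\right)^{2} = - 3 \left(16 + 8 \cdot 1^{2}\right)^{2} = - 3 \left(16 + 8 \cdot 1\right)^{2} = - 3 \left(16 + 8\right)^{2} = - 3 \cdot 24^{2} = \left(-3\right) 576 = -1728$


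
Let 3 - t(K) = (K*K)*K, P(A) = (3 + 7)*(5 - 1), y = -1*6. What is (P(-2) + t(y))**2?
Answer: 67081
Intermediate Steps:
y = -6
P(A) = 40 (P(A) = 10*4 = 40)
t(K) = 3 - K**3 (t(K) = 3 - K*K*K = 3 - K**2*K = 3 - K**3)
(P(-2) + t(y))**2 = (40 + (3 - 1*(-6)**3))**2 = (40 + (3 - 1*(-216)))**2 = (40 + (3 + 216))**2 = (40 + 219)**2 = 259**2 = 67081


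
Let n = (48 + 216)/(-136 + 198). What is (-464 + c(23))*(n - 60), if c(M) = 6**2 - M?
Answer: 779328/31 ≈ 25140.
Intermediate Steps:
c(M) = 36 - M
n = 132/31 (n = 264/62 = 264*(1/62) = 132/31 ≈ 4.2581)
(-464 + c(23))*(n - 60) = (-464 + (36 - 1*23))*(132/31 - 60) = (-464 + (36 - 23))*(-1728/31) = (-464 + 13)*(-1728/31) = -451*(-1728/31) = 779328/31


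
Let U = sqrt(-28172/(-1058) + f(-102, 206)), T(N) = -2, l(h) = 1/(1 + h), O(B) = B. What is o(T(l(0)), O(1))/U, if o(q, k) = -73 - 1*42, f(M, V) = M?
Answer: 2645*I*sqrt(623)/4984 ≈ 13.246*I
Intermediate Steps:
o(q, k) = -115 (o(q, k) = -73 - 42 = -115)
U = 8*I*sqrt(623)/23 (U = sqrt(-28172/(-1058) - 102) = sqrt(-28172*(-1/1058) - 102) = sqrt(14086/529 - 102) = sqrt(-39872/529) = 8*I*sqrt(623)/23 ≈ 8.6817*I)
o(T(l(0)), O(1))/U = -115*(-23*I*sqrt(623)/4984) = -(-2645)*I*sqrt(623)/4984 = 2645*I*sqrt(623)/4984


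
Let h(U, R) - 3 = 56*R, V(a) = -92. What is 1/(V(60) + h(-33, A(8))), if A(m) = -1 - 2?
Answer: -1/257 ≈ -0.0038911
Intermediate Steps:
A(m) = -3
h(U, R) = 3 + 56*R
1/(V(60) + h(-33, A(8))) = 1/(-92 + (3 + 56*(-3))) = 1/(-92 + (3 - 168)) = 1/(-92 - 165) = 1/(-257) = -1/257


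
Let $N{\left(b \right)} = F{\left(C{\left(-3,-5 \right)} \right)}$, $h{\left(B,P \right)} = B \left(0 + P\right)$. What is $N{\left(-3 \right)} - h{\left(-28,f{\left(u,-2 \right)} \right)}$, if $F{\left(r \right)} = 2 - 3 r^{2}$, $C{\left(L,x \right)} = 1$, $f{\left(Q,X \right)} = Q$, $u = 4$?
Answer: $111$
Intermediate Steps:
$F{\left(r \right)} = 2 - 3 r^{2}$
$h{\left(B,P \right)} = B P$
$N{\left(b \right)} = -1$ ($N{\left(b \right)} = 2 - 3 \cdot 1^{2} = 2 - 3 = -1$)
$N{\left(-3 \right)} - h{\left(-28,f{\left(u,-2 \right)} \right)} = -1 - \left(-28\right) 4 = -1 - -112 = -1 + 112 = 111$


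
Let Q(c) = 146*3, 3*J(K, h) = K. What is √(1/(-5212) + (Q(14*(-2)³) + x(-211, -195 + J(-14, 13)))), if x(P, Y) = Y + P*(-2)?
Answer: √40360303821/7818 ≈ 25.697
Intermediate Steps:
J(K, h) = K/3
Q(c) = 438
x(P, Y) = Y - 2*P
√(1/(-5212) + (Q(14*(-2)³) + x(-211, -195 + J(-14, 13)))) = √(1/(-5212) + (438 + ((-195 + (⅓)*(-14)) - 2*(-211)))) = √(-1/5212 + (438 + ((-195 - 14/3) + 422))) = √(-1/5212 + (438 + (-599/3 + 422))) = √(-1/5212 + (438 + 667/3)) = √(-1/5212 + 1981/3) = √(10324969/15636) = √40360303821/7818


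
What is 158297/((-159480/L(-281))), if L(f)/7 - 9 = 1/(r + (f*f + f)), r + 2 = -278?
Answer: -111694521497/1786176000 ≈ -62.533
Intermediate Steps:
r = -280 (r = -2 - 278 = -280)
L(f) = 63 + 7/(-280 + f + f²) (L(f) = 63 + 7/(-280 + (f*f + f)) = 63 + 7/(-280 + (f² + f)) = 63 + 7/(-280 + (f + f²)) = 63 + 7/(-280 + f + f²))
158297/((-159480/L(-281))) = 158297/((-159480*(-280 - 281 + (-281)²)/(7*(-2519 + 9*(-281) + 9*(-281)²)))) = 158297/((-159480*(-280 - 281 + 78961)/(7*(-2519 - 2529 + 9*78961)))) = 158297/((-159480*11200/(-2519 - 2529 + 710649))) = 158297/((-159480/(7*(1/78400)*705601))) = 158297/((-159480/705601/11200)) = 158297/((-159480*11200/705601)) = 158297/(-1786176000/705601) = 158297*(-705601/1786176000) = -111694521497/1786176000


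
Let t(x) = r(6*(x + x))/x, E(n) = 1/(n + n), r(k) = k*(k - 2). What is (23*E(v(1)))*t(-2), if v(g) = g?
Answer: -3588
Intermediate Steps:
r(k) = k*(-2 + k)
E(n) = 1/(2*n)
t(x) = -24 + 144*x (t(x) = ((6*(x + x))*(-2 + 6*(x + x)))/x = ((6*(2*x))*(-2 + 6*(2*x)))/x = ((12*x)*(-2 + 12*x))/x = (12*x*(-2 + 12*x))/x = -24 + 144*x)
(23*E(v(1)))*t(-2) = (23*((½)/1))*(-24 + 144*(-2)) = (23*((½)*1))*(-24 - 288) = (23*(½))*(-312) = (23/2)*(-312) = -3588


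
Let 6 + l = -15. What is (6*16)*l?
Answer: -2016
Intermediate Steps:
l = -21 (l = -6 - 15 = -21)
(6*16)*l = (6*16)*(-21) = 96*(-21) = -2016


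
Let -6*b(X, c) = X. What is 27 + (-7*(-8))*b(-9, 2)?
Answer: 111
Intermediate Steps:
b(X, c) = -X/6
27 + (-7*(-8))*b(-9, 2) = 27 + (-7*(-8))*(-⅙*(-9)) = 27 + 56*(3/2) = 27 + 84 = 111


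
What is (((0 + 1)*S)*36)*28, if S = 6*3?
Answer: 18144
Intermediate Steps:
S = 18
(((0 + 1)*S)*36)*28 = (((0 + 1)*18)*36)*28 = ((1*18)*36)*28 = (18*36)*28 = 648*28 = 18144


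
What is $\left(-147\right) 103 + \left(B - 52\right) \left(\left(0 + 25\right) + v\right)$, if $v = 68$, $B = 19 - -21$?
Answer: $-16257$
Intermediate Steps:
$B = 40$ ($B = 19 + 21 = 40$)
$\left(-147\right) 103 + \left(B - 52\right) \left(\left(0 + 25\right) + v\right) = \left(-147\right) 103 + \left(40 - 52\right) \left(\left(0 + 25\right) + 68\right) = -15141 - 12 \left(25 + 68\right) = -15141 - 1116 = -16257$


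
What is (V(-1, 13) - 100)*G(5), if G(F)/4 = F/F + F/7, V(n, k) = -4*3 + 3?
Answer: -5232/7 ≈ -747.43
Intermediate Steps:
V(n, k) = -9 (V(n, k) = -12 + 3 = -9)
G(F) = 4 + 4*F/7 (G(F) = 4*(F/F + F/7) = 4*(1 + F*(⅐)) = 4*(1 + F/7) = 4 + 4*F/7)
(V(-1, 13) - 100)*G(5) = (-9 - 100)*(4 + (4/7)*5) = -109*(4 + 20/7) = -109*48/7 = -5232/7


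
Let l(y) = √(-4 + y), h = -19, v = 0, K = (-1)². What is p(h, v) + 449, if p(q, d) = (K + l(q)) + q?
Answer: 431 + I*√23 ≈ 431.0 + 4.7958*I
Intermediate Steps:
K = 1
p(q, d) = 1 + q + √(-4 + q) (p(q, d) = (1 + √(-4 + q)) + q = 1 + q + √(-4 + q))
p(h, v) + 449 = (1 - 19 + √(-4 - 19)) + 449 = (1 - 19 + √(-23)) + 449 = (1 - 19 + I*√23) + 449 = (-18 + I*√23) + 449 = 431 + I*√23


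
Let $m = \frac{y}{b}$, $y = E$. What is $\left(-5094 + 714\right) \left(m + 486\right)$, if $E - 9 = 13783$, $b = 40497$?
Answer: $- \frac{28755187640}{13499} \approx -2.1302 \cdot 10^{6}$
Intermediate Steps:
$E = 13792$ ($E = 9 + 13783 = 13792$)
$y = 13792$
$m = \frac{13792}{40497} \approx 0.34057$
$\left(-5094 + 714\right) \left(m + 486\right) = \left(-5094 + 714\right) \left(\frac{13792}{40497} + 486\right) = \left(-4380\right) \frac{19695334}{40497} = - \frac{28755187640}{13499}$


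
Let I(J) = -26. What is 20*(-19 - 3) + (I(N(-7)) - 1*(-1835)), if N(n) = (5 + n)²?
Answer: 1369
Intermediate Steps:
20*(-19 - 3) + (I(N(-7)) - 1*(-1835)) = 20*(-19 - 3) + (-26 - 1*(-1835)) = 20*(-22) + (-26 + 1835) = -440 + 1809 = 1369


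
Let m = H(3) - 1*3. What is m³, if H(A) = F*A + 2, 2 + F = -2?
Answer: -2197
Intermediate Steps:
F = -4 (F = -2 - 2 = -4)
H(A) = 2 - 4*A (H(A) = -4*A + 2 = 2 - 4*A)
m = -13 (m = (2 - 4*3) - 1*3 = (2 - 12) - 3 = -10 - 3 = -13)
m³ = (-13)³ = -2197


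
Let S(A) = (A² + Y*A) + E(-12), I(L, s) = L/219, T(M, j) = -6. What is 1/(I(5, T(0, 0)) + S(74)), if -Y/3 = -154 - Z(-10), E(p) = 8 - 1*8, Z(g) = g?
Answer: 219/8200241 ≈ 2.6707e-5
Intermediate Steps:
E(p) = 0 (E(p) = 8 - 8 = 0)
I(L, s) = L/219 (I(L, s) = L*(1/219) = L/219)
Y = 432 (Y = -3*(-154 - 1*(-10)) = -3*(-154 + 10) = -3*(-144) = 432)
S(A) = A² + 432*A (S(A) = (A² + 432*A) + 0 = A² + 432*A)
1/(I(5, T(0, 0)) + S(74)) = 1/((1/219)*5 + 74*(432 + 74)) = 1/(5/219 + 74*506) = 1/(5/219 + 37444) = 1/(8200241/219) = 219/8200241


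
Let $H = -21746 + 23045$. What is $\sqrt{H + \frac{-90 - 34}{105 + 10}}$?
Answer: $\frac{\sqrt{17165015}}{115} \approx 36.027$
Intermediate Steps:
$H = 1299$
$\sqrt{H + \frac{-90 - 34}{105 + 10}} = \sqrt{1299 + \frac{-90 - 34}{105 + 10}} = \sqrt{1299 - \frac{124}{115}} = \sqrt{\frac{149261}{115}} = \frac{\sqrt{17165015}}{115}$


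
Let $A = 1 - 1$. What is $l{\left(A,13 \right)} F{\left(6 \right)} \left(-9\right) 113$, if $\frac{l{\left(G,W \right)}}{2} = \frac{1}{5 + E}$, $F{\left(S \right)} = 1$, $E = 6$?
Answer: $- \frac{2034}{11} \approx -184.91$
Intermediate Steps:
$A = 0$
$l{\left(G,W \right)} = \frac{2}{11}$ ($l{\left(G,W \right)} = \frac{2}{5 + 6} = \frac{2}{11}$)
$l{\left(A,13 \right)} F{\left(6 \right)} \left(-9\right) 113 = \frac{2 \cdot 1 \left(-9\right)}{11} \cdot 113 = \frac{2}{11} \left(-9\right) 113 = \left(- \frac{18}{11}\right) 113 = - \frac{2034}{11}$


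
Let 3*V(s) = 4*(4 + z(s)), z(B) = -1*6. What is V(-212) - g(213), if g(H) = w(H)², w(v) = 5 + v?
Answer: -142580/3 ≈ -47527.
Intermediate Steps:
z(B) = -6
V(s) = -8/3 (V(s) = (4*(4 - 6))/3 = (4*(-2))/3 = (⅓)*(-8) = -8/3)
g(H) = (5 + H)²
V(-212) - g(213) = -8/3 - (5 + 213)² = -8/3 - 1*218² = -8/3 - 1*47524 = -8/3 - 47524 = -142580/3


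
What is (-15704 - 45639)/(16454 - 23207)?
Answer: 61343/6753 ≈ 9.0838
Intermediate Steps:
(-15704 - 45639)/(16454 - 23207) = -61343/(-6753) = -61343*(-1/6753) = 61343/6753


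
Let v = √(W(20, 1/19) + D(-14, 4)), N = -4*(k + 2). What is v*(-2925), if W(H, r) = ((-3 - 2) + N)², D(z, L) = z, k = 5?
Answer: -14625*√43 ≈ -95903.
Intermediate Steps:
N = -28 (N = -4*(5 + 2) = -4*7 = -28)
W(H, r) = 1089 (W(H, r) = ((-3 - 2) - 28)² = (-5 - 28)² = (-33)² = 1089)
v = 5*√43 (v = √(1089 - 14) = √1075 = 5*√43 ≈ 32.787)
v*(-2925) = (5*√43)*(-2925) = -14625*√43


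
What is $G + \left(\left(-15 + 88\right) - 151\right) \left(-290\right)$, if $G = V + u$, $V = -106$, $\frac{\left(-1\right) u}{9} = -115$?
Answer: $23549$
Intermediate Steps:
$u = 1035$ ($u = \left(-9\right) \left(-115\right) = 1035$)
$G = 929$ ($G = -106 + 1035 = 929$)
$G + \left(\left(-15 + 88\right) - 151\right) \left(-290\right) = 929 + \left(\left(-15 + 88\right) - 151\right) \left(-290\right) = 929 + \left(73 - 151\right) \left(-290\right) = 929 - -22620 = 929 + 22620 = 23549$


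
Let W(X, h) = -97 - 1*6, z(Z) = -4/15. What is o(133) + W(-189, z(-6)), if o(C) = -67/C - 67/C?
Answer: -13833/133 ≈ -104.01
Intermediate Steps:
z(Z) = -4/15 (z(Z) = -4*1/15 = -4/15)
o(C) = -134/C
W(X, h) = -103 (W(X, h) = -97 - 6 = -103)
o(133) + W(-189, z(-6)) = -134/133 - 103 = -13833/133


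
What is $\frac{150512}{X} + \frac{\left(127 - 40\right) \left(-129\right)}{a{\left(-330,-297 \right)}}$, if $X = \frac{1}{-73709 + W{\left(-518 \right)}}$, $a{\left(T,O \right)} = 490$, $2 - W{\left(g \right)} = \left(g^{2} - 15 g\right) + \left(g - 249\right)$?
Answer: $- \frac{25741564661143}{490} \approx -5.2534 \cdot 10^{10}$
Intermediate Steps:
$W{\left(g \right)} = 251 - g^{2} + 14 g$ ($W{\left(g \right)} = 2 - \left(\left(g^{2} - 15 g\right) + \left(g - 249\right)\right) = 2 - \left(\left(g^{2} - 15 g\right) + \left(-249 + g\right)\right) = 2 - \left(-249 + g^{2} - 14 g\right) = 2 + \left(249 - g^{2} + 14 g\right) = 251 - g^{2} + 14 g$)
$X = - \frac{1}{349034}$ ($X = \frac{1}{-73709 + \left(251 - \left(-518\right)^{2} + 14 \left(-518\right)\right)} = \frac{1}{-73709 - 275325} = \frac{1}{-349034} = - \frac{1}{349034} \approx -2.8651 \cdot 10^{-6}$)
$\frac{150512}{X} + \frac{\left(127 - 40\right) \left(-129\right)}{a{\left(-330,-297 \right)}} = \frac{150512}{- \frac{1}{349034}} + \frac{\left(127 - 40\right) \left(-129\right)}{490} = 150512 \left(-349034\right) + 87 \left(-129\right) \frac{1}{490} = -52533805408 - \frac{11223}{490} = - \frac{25741564661143}{490}$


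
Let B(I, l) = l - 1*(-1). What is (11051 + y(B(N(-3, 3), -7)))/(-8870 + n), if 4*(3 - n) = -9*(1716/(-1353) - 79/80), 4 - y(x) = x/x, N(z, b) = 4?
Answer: -145028480/116401631 ≈ -1.2459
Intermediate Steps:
B(I, l) = 1 + l (B(I, l) = l + 1 = 1 + l)
y(x) = 3 (y(x) = 4 - x/x = 4 - 1*1 = 4 - 1 = 3)
n = -27231/13120 (n = 3 - (-9)*(1716/(-1353) - 79/80)/4 = 3 - (-9)*(1716*(-1/1353) - 79*1/80)/4 = 3 - (-9)*(-52/41 - 79/80)/4 = 3 - (-9)*(-7399)/(4*3280) = 3 - ¼*66591/3280 = 3 - 66591/13120 = -27231/13120 ≈ -2.0755)
(11051 + y(B(N(-3, 3), -7)))/(-8870 + n) = (11051 + 3)/(-8870 - 27231/13120) = 11054/(-116401631/13120) = 11054*(-13120/116401631) = -145028480/116401631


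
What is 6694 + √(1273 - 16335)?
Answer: 6694 + I*√15062 ≈ 6694.0 + 122.73*I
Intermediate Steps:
6694 + √(1273 - 16335) = 6694 + √(-15062) = 6694 + I*√15062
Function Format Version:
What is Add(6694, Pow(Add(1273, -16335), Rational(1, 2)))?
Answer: Add(6694, Mul(I, Pow(15062, Rational(1, 2)))) ≈ Add(6694.0, Mul(122.73, I))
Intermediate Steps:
Add(6694, Pow(Add(1273, -16335), Rational(1, 2))) = Add(6694, Pow(-15062, Rational(1, 2))) = Add(6694, Mul(I, Pow(15062, Rational(1, 2))))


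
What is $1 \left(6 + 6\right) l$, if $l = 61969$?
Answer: $743628$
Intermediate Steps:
$1 \left(6 + 6\right) l = 1 \left(6 + 6\right) 61969 = 1 \cdot 12 \cdot 61969 = 12 \cdot 61969 = 743628$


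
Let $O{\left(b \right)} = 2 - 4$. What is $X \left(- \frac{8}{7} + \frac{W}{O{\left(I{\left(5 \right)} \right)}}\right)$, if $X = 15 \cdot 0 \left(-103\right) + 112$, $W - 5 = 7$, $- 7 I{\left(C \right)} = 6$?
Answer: $-800$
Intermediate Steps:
$I{\left(C \right)} = - \frac{6}{7}$ ($I{\left(C \right)} = \left(- \frac{1}{7}\right) 6 = - \frac{6}{7}$)
$W = 12$ ($W = 5 + 7 = 12$)
$O{\left(b \right)} = -2$ ($O{\left(b \right)} = 2 - 4 = -2$)
$X = 112$ ($X = 0 \left(-103\right) + 112 = 0 + 112 = 112$)
$X \left(- \frac{8}{7} + \frac{W}{O{\left(I{\left(5 \right)} \right)}}\right) = 112 \left(- \frac{8}{7} + \frac{12}{-2}\right) = 112 \left(\left(-8\right) \frac{1}{7} + 12 \left(- \frac{1}{2}\right)\right) = 112 \left(- \frac{8}{7} - 6\right) = 112 \left(- \frac{50}{7}\right) = -800$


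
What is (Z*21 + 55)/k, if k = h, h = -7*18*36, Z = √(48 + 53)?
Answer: -55/4536 - √101/216 ≈ -0.058652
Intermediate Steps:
Z = √101 ≈ 10.050
h = -4536 (h = -126*36 = -4536)
k = -4536
(Z*21 + 55)/k = (√101*21 + 55)/(-4536) = (21*√101 + 55)*(-1/4536) = (55 + 21*√101)*(-1/4536) = -55/4536 - √101/216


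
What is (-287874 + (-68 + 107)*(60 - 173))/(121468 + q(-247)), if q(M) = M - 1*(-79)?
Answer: -292281/121300 ≈ -2.4096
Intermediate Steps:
q(M) = 79 + M (q(M) = M + 79 = 79 + M)
(-287874 + (-68 + 107)*(60 - 173))/(121468 + q(-247)) = (-287874 + (-68 + 107)*(60 - 173))/(121468 + (79 - 247)) = (-287874 + 39*(-113))/(121468 - 168) = (-287874 - 4407)/121300 = -292281*1/121300 = -292281/121300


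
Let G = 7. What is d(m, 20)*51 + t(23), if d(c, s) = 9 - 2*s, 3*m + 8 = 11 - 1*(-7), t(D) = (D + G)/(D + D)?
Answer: -36348/23 ≈ -1580.3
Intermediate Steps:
t(D) = (7 + D)/(2*D) (t(D) = (D + 7)/(D + D) = (7 + D)/((2*D)) = (7 + D)*(1/(2*D)) = (7 + D)/(2*D))
m = 10/3 (m = -8/3 + (11 - 1*(-7))/3 = -8/3 + (11 + 7)/3 = -8/3 + (1/3)*18 = -8/3 + 6 = 10/3 ≈ 3.3333)
d(m, 20)*51 + t(23) = (9 - 2*20)*51 + (1/2)*(7 + 23)/23 = (9 - 40)*51 + (1/2)*(1/23)*30 = -31*51 + 15/23 = -1581 + 15/23 = -36348/23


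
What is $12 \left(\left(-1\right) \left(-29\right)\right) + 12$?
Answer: $360$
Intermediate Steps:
$12 \left(\left(-1\right) \left(-29\right)\right) + 12 = 12 \cdot 29 + 12 = 348 + 12 = 360$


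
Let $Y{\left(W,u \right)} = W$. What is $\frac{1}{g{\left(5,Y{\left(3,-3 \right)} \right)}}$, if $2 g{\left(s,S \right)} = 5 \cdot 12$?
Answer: $\frac{1}{30} \approx 0.033333$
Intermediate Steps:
$g{\left(s,S \right)} = 30$ ($g{\left(s,S \right)} = \frac{5 \cdot 12}{2} = \frac{1}{2} \cdot 60 = 30$)
$\frac{1}{g{\left(5,Y{\left(3,-3 \right)} \right)}} = \frac{1}{30}$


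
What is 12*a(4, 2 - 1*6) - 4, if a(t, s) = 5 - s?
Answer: 104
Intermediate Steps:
12*a(4, 2 - 1*6) - 4 = 12*(5 - (2 - 1*6)) - 4 = 12*(5 - (2 - 6)) - 4 = 12*(5 - 1*(-4)) - 4 = 12*(5 + 4) - 4 = 12*9 - 4 = 108 - 4 = 104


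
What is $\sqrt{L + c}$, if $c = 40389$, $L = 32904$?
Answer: $\sqrt{73293} \approx 270.73$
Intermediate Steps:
$\sqrt{L + c} = \sqrt{32904 + 40389} = \sqrt{73293}$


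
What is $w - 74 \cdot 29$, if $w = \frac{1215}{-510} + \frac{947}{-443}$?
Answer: $- \frac{32391133}{15062} \approx -2150.5$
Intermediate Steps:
$w = - \frac{68081}{15062}$ ($w = 1215 \left(- \frac{1}{510}\right) + 947 \left(- \frac{1}{443}\right) = - \frac{81}{34} - \frac{947}{443} = - \frac{68081}{15062} \approx -4.5201$)
$w - 74 \cdot 29 = - \frac{68081}{15062} - 74 \cdot 29 = - \frac{68081}{15062} - 2146 = - \frac{32391133}{15062}$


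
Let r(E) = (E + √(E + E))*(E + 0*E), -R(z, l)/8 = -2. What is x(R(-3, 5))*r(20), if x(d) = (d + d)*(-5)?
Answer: -64000 - 6400*√10 ≈ -84239.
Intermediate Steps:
R(z, l) = 16 (R(z, l) = -8*(-2) = 16)
x(d) = -10*d (x(d) = (2*d)*(-5) = -10*d)
r(E) = E*(E + √2*√E) (r(E) = (E + √(2*E))*(E + 0) = (E + √2*√E)*E = E*(E + √2*√E))
x(R(-3, 5))*r(20) = (-10*16)*(20² + √2*20^(3/2)) = -160*(400 + √2*(40*√5)) = -160*(400 + 40*√10) = -64000 - 6400*√10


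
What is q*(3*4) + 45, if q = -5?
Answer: -15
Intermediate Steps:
q*(3*4) + 45 = -15*4 + 45 = -5*12 + 45 = -60 + 45 = -15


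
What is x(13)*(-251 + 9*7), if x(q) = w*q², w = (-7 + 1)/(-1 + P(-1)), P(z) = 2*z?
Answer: -63544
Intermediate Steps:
w = 2 (w = (-7 + 1)/(-1 + 2*(-1)) = -6/(-1 - 2) = -6/(-3) = -6*(-⅓) = 2)
x(q) = 2*q²
x(13)*(-251 + 9*7) = (2*13²)*(-251 + 9*7) = (2*169)*(-251 + 63) = 338*(-188) = -63544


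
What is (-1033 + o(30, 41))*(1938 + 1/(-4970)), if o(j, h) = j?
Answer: -9660754577/4970 ≈ -1.9438e+6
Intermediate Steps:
(-1033 + o(30, 41))*(1938 + 1/(-4970)) = (-1033 + 30)*(1938 + 1/(-4970)) = -1003*(1938 - 1/4970) = -1003*9631859/4970 = -9660754577/4970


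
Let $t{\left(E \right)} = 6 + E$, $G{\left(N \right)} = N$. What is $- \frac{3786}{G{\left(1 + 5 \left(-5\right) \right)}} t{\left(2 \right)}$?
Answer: $1262$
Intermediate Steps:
$- \frac{3786}{G{\left(1 + 5 \left(-5\right) \right)}} t{\left(2 \right)} = - \frac{3786}{1 + 5 \left(-5\right)} \left(6 + 2\right) = - \frac{3786}{1 - 25} \cdot 8 = - \frac{3786}{-24} \cdot 8 = \left(-3786\right) \left(- \frac{1}{24}\right) 8 = \frac{631}{4} \cdot 8 = 1262$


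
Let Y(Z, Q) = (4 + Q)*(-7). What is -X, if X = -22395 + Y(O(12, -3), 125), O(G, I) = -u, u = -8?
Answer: 23298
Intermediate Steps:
O(G, I) = 8 (O(G, I) = -1*(-8) = 8)
Y(Z, Q) = -28 - 7*Q
X = -23298 (X = -22395 + (-28 - 7*125) = -22395 + (-28 - 875) = -22395 - 903 = -23298)
-X = -1*(-23298) = 23298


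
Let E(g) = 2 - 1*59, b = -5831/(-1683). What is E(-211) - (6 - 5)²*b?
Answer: -5986/99 ≈ -60.465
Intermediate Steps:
b = 343/99 (b = -5831*(-1/1683) = 343/99 ≈ 3.4646)
E(g) = -57 (E(g) = 2 - 59 = -57)
E(-211) - (6 - 5)²*b = -57 - (6 - 5)²*343/99 = -57 - 1²*343/99 = -57 - 343/99 = -5986/99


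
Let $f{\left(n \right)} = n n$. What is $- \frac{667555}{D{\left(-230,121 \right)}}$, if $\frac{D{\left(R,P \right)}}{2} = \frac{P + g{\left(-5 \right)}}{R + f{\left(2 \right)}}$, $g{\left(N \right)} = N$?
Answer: $\frac{75433715}{116} \approx 6.5029 \cdot 10^{5}$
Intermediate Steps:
$f{\left(n \right)} = n^{2}$
$D{\left(R,P \right)} = \frac{2 \left(-5 + P\right)}{4 + R}$ ($D{\left(R,P \right)} = 2 \frac{P - 5}{R + 2^{2}} = 2 \frac{-5 + P}{R + 4} = 2 \frac{-5 + P}{4 + R} = \frac{2 \left(-5 + P\right)}{4 + R}$)
$- \frac{667555}{D{\left(-230,121 \right)}} = - \frac{667555}{2 \frac{1}{4 - 230} \left(-5 + 121\right)} = - \frac{667555}{2 \frac{1}{-226} \cdot 116} = - \frac{667555}{2 \left(- \frac{1}{226}\right) 116} = - \frac{667555}{- \frac{116}{113}} = \left(-667555\right) \left(- \frac{113}{116}\right) = \frac{75433715}{116}$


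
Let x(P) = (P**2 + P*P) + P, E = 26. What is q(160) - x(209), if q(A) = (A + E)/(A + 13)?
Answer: -15149597/173 ≈ -87570.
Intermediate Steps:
q(A) = (26 + A)/(13 + A) (q(A) = (A + 26)/(A + 13) = (26 + A)/(13 + A))
x(P) = P + 2*P**2 (x(P) = (P**2 + P**2) + P = 2*P**2 + P = P + 2*P**2)
q(160) - x(209) = (26 + 160)/(13 + 160) - 209*(1 + 2*209) = 186/173 - 209*(1 + 418) = (1/173)*186 - 209*419 = 186/173 - 1*87571 = 186/173 - 87571 = -15149597/173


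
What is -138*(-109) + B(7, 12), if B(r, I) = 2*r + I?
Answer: 15068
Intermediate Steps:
B(r, I) = I + 2*r
-138*(-109) + B(7, 12) = -138*(-109) + (12 + 2*7) = 15042 + (12 + 14) = 15042 + 26 = 15068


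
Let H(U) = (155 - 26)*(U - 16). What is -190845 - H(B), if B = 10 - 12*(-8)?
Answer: -202455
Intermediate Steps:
B = 106 (B = 10 + 96 = 106)
H(U) = -2064 + 129*U (H(U) = 129*(-16 + U) = -2064 + 129*U)
-190845 - H(B) = -190845 - (-2064 + 129*106) = -190845 - (-2064 + 13674) = -190845 - 1*11610 = -190845 - 11610 = -202455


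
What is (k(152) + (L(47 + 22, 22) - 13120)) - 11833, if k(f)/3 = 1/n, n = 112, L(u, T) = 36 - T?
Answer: -2793165/112 ≈ -24939.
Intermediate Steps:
k(f) = 3/112
(k(152) + (L(47 + 22, 22) - 13120)) - 11833 = (3/112 + ((36 - 1*22) - 13120)) - 11833 = (3/112 + ((36 - 22) - 13120)) - 11833 = (3/112 + (14 - 13120)) - 11833 = (3/112 - 13106) - 11833 = -1467869/112 - 11833 = -2793165/112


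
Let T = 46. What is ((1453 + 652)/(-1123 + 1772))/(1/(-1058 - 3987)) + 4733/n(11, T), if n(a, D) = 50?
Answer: -527914533/32450 ≈ -16269.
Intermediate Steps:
((1453 + 652)/(-1123 + 1772))/(1/(-1058 - 3987)) + 4733/n(11, T) = ((1453 + 652)/(-1123 + 1772))/(1/(-1058 - 3987)) + 4733/50 = (2105/649)/(1/(-5045)) + 4733*(1/50) = (2105*(1/649))/(-1/5045) + 4733/50 = (2105/649)*(-5045) + 4733/50 = -10619725/649 + 4733/50 = -527914533/32450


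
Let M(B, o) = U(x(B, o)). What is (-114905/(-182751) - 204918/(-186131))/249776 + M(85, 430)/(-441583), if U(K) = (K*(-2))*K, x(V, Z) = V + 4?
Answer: 134624161290863165611/3751815944245179698448 ≈ 0.035882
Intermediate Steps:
x(V, Z) = 4 + V
U(K) = -2*K**2 (U(K) = (-2*K)*K = -2*K**2)
M(B, o) = -2*(4 + B)**2
(-114905/(-182751) - 204918/(-186131))/249776 + M(85, 430)/(-441583) = (-114905/(-182751) - 204918/(-186131))/249776 - 2*(4 + 85)**2/(-441583) = (-114905*(-1/182751) - 204918*(-1/186131))*(1/249776) - 2*89**2*(-1/441583) = (114905/182751 + 204918/186131)*(1/249776) - 2*7921*(-1/441583) = (58836351973/34015626381)*(1/249776) - 15842*(-1/441583) = 58836351973/8496287094940656 + 15842/441583 = 134624161290863165611/3751815944245179698448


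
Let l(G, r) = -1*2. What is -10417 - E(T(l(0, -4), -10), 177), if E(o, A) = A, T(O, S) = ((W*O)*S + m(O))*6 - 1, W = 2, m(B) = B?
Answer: -10594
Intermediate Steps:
l(G, r) = -2
T(O, S) = -1 + 6*O + 12*O*S (T(O, S) = ((2*O)*S + O)*6 - 1 = (2*O*S + O)*6 - 1 = (O + 2*O*S)*6 - 1 = (6*O + 12*O*S) - 1 = -1 + 6*O + 12*O*S)
-10417 - E(T(l(0, -4), -10), 177) = -10417 - 1*177 = -10417 - 177 = -10594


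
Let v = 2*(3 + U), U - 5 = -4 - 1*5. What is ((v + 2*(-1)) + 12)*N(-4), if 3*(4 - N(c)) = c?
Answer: 128/3 ≈ 42.667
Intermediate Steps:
N(c) = 4 - c/3
U = -4 (U = 5 + (-4 - 1*5) = 5 + (-4 - 5) = 5 - 9 = -4)
v = -2 (v = 2*(3 - 4) = 2*(-1) = -2)
((v + 2*(-1)) + 12)*N(-4) = ((-2 + 2*(-1)) + 12)*(4 - ⅓*(-4)) = ((-2 - 2) + 12)*(4 + 4/3) = (-4 + 12)*(16/3) = 8*(16/3) = 128/3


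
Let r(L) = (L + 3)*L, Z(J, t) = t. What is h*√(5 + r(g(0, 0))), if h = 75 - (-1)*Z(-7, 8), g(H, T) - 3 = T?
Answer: 83*√23 ≈ 398.05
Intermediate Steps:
g(H, T) = 3 + T
r(L) = L*(3 + L) (r(L) = (3 + L)*L = L*(3 + L))
h = 83 (h = 75 - (-1)*8 = 75 - 1*(-8) = 75 + 8 = 83)
h*√(5 + r(g(0, 0))) = 83*√(5 + (3 + 0)*(3 + (3 + 0))) = 83*√(5 + 3*(3 + 3)) = 83*√(5 + 3*6) = 83*√(5 + 18) = 83*√23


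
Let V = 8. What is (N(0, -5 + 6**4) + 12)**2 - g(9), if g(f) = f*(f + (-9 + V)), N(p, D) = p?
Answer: 72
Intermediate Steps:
g(f) = f*(-1 + f) (g(f) = f*(f + (-9 + 8)) = f*(f - 1) = f*(-1 + f))
(N(0, -5 + 6**4) + 12)**2 - g(9) = (0 + 12)**2 - 9*(-1 + 9) = 12**2 - 9*8 = 144 - 1*72 = 144 - 72 = 72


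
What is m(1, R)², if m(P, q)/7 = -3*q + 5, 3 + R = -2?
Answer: 19600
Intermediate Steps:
R = -5 (R = -3 - 2 = -5)
m(P, q) = 35 - 21*q (m(P, q) = 7*(-3*q + 5) = 7*(5 - 3*q) = 35 - 21*q)
m(1, R)² = (35 - 21*(-5))² = (35 + 105)² = 140² = 19600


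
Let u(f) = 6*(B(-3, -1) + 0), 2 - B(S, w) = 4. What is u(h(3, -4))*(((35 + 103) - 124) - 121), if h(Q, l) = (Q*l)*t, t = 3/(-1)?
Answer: 1284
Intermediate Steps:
B(S, w) = -2 (B(S, w) = 2 - 1*4 = 2 - 4 = -2)
t = -3 (t = 3*(-1) = -3)
h(Q, l) = -3*Q*l (h(Q, l) = (Q*l)*(-3) = -3*Q*l)
u(f) = -12 (u(f) = 6*(-2 + 0) = 6*(-2) = -12)
u(h(3, -4))*(((35 + 103) - 124) - 121) = -12*(((35 + 103) - 124) - 121) = -12*((138 - 124) - 121) = -12*(14 - 121) = -12*(-107) = 1284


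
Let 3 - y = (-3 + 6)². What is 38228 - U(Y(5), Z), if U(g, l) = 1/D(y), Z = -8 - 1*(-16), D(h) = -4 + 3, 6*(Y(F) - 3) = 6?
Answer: 38229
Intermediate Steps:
Y(F) = 4 (Y(F) = 3 + (⅙)*6 = 3 + 1 = 4)
y = -6 (y = 3 - (-3 + 6)² = 3 - 1*3² = 3 - 1*9 = 3 - 9 = -6)
D(h) = -1
Z = 8 (Z = -8 + 16 = 8)
U(g, l) = -1 (U(g, l) = 1/(-1) = -1)
38228 - U(Y(5), Z) = 38228 - 1*(-1) = 38228 + 1 = 38229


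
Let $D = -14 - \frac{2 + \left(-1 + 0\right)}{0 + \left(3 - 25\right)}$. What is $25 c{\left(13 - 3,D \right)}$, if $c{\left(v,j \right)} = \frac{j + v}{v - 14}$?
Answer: $\frac{2175}{88} \approx 24.716$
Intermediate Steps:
$D = - \frac{307}{22}$ ($D = -14 - \frac{2 - 1}{0 + \left(3 - 25\right)} = -14 - 1 \frac{1}{0 - 22} = -14 - 1 \frac{1}{-22} = -14 - 1 \left(- \frac{1}{22}\right) = -14 - - \frac{1}{22} = -14 + \frac{1}{22} = - \frac{307}{22} \approx -13.955$)
$c{\left(v,j \right)} = \frac{j + v}{-14 + v}$
$25 c{\left(13 - 3,D \right)} = 25 \frac{- \frac{307}{22} + \left(13 - 3\right)}{-14 + \left(13 - 3\right)} = 25 \frac{- \frac{307}{22} + 10}{-14 + 10} = 25 \frac{1}{-4} \left(- \frac{87}{22}\right) = 25 \left(\left(- \frac{1}{4}\right) \left(- \frac{87}{22}\right)\right) = 25 \cdot \frac{87}{88} = \frac{2175}{88}$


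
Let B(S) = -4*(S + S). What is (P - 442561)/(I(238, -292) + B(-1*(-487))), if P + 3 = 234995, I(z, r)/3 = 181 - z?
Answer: 207569/4067 ≈ 51.037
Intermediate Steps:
I(z, r) = 543 - 3*z (I(z, r) = 3*(181 - z) = 543 - 3*z)
P = 234992 (P = -3 + 234995 = 234992)
B(S) = -8*S
(P - 442561)/(I(238, -292) + B(-1*(-487))) = (234992 - 442561)/((543 - 3*238) - (-8)*(-487)) = -207569/((543 - 714) - 8*487) = -207569/(-171 - 3896) = -207569/(-4067) = -207569*(-1/4067) = 207569/4067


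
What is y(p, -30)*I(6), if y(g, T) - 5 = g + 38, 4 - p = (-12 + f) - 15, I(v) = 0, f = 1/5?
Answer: 0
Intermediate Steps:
f = ⅕ ≈ 0.20000
p = 154/5 (p = 4 - ((-12 + ⅕) - 15) = 4 - (-59/5 - 15) = 4 - 1*(-134/5) = 4 + 134/5 = 154/5 ≈ 30.800)
y(g, T) = 43 + g (y(g, T) = 5 + (g + 38) = 5 + (38 + g) = 43 + g)
y(p, -30)*I(6) = (43 + 154/5)*0 = (369/5)*0 = 0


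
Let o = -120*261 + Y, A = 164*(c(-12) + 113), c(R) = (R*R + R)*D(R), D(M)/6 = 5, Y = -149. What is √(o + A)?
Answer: √636503 ≈ 797.81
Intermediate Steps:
D(M) = 30 (D(M) = 6*5 = 30)
c(R) = 30*R + 30*R² (c(R) = (R*R + R)*30 = (R² + R)*30 = (R + R²)*30 = 30*R + 30*R²)
A = 667972 (A = 164*(30*(-12)*(1 - 12) + 113) = 164*(30*(-12)*(-11) + 113) = 164*(3960 + 113) = 164*4073 = 667972)
o = -31469 (o = -120*261 - 149 = -31320 - 149 = -31469)
√(o + A) = √(-31469 + 667972) = √636503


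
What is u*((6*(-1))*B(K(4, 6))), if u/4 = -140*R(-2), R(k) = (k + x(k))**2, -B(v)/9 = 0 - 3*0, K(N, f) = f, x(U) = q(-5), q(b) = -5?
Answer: 0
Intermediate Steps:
x(U) = -5
B(v) = 0 (B(v) = -9*(0 - 3*0) = -9*(0 + 0) = -9*0 = 0)
R(k) = (-5 + k)**2 (R(k) = (k - 5)**2 = (-5 + k)**2)
u = -27440 (u = 4*(-140*(-5 - 2)**2) = 4*(-140*(-7)**2) = 4*(-140*49) = 4*(-6860) = -27440)
u*((6*(-1))*B(K(4, 6))) = -27440*6*(-1)*0 = -(-164640)*0 = -27440*0 = 0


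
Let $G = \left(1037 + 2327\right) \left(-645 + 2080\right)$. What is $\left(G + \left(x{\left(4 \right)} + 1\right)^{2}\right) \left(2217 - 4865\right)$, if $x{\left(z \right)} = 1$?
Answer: $-12782806912$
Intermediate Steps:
$G = 4827340$ ($G = 3364 \cdot 1435 = 4827340$)
$\left(G + \left(x{\left(4 \right)} + 1\right)^{2}\right) \left(2217 - 4865\right) = \left(4827340 + \left(1 + 1\right)^{2}\right) \left(2217 - 4865\right) = \left(4827340 + 2^{2}\right) \left(-2648\right) = \left(4827340 + 4\right) \left(-2648\right) = 4827344 \left(-2648\right) = -12782806912$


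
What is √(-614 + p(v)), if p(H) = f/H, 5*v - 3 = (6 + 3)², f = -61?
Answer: I*√1089501/42 ≈ 24.852*I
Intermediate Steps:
v = 84/5 (v = ⅗ + (6 + 3)²/5 = ⅗ + (⅕)*9² = ⅗ + (⅕)*81 = ⅗ + 81/5 = 84/5 ≈ 16.800)
p(H) = -61/H
√(-614 + p(v)) = √(-614 - 61/84/5) = √(-614 - 61*5/84) = √(-614 - 305/84) = √(-51881/84) = I*√1089501/42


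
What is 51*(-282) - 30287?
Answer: -44669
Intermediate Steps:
51*(-282) - 30287 = -14382 - 30287 = -44669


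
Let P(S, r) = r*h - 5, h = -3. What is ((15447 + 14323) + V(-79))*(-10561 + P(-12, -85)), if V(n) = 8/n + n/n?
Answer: -24250451211/79 ≈ -3.0697e+8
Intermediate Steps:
V(n) = 1 + 8/n (V(n) = 8/n + 1 = 1 + 8/n)
P(S, r) = -5 - 3*r (P(S, r) = r*(-3) - 5 = -3*r - 5 = -5 - 3*r)
((15447 + 14323) + V(-79))*(-10561 + P(-12, -85)) = ((15447 + 14323) + (8 - 79)/(-79))*(-10561 + (-5 - 3*(-85))) = (29770 - 1/79*(-71))*(-10561 + (-5 + 255)) = (29770 + 71/79)*(-10561 + 250) = (2351901/79)*(-10311) = -24250451211/79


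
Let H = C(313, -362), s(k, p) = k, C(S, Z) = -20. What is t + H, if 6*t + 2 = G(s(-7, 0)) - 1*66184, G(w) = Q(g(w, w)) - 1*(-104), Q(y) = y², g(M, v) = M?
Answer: -22051/2 ≈ -11026.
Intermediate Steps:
G(w) = 104 + w² (G(w) = w² - 1*(-104) = w² + 104 = 104 + w²)
H = -20
t = -22011/2 (t = -⅓ + ((104 + (-7)²) - 1*66184)/6 = -⅓ + ((104 + 49) - 66184)/6 = -⅓ + (153 - 66184)/6 = -⅓ + (⅙)*(-66031) = -⅓ - 66031/6 = -22011/2 ≈ -11006.)
t + H = -22011/2 - 20 = -22051/2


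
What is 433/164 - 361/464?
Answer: 35427/19024 ≈ 1.8622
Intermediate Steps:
433/164 - 361/464 = 35427/19024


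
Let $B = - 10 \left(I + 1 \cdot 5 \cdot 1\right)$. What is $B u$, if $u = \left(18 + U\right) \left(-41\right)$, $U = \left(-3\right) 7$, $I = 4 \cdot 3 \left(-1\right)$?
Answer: $8610$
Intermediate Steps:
$I = -12$ ($I = 12 \left(-1\right) = -12$)
$U = -21$
$B = 70$ ($B = - 10 \left(-12 + 1 \cdot 5 \cdot 1\right) = - 10 \left(-12 + 5 \cdot 1\right) = - 10 \left(-12 + 5\right) = \left(-10\right) \left(-7\right) = 70$)
$u = 123$ ($u = \left(18 - 21\right) \left(-41\right) = \left(-3\right) \left(-41\right) = 123$)
$B u = 70 \cdot 123 = 8610$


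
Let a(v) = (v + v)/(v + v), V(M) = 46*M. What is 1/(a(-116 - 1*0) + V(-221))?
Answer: -1/10165 ≈ -9.8377e-5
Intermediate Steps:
a(v) = 1 (a(v) = (2*v)/((2*v)) = (2*v)*(1/(2*v)) = 1)
1/(a(-116 - 1*0) + V(-221)) = 1/(1 + 46*(-221)) = 1/(1 - 10166) = 1/(-10165) = -1/10165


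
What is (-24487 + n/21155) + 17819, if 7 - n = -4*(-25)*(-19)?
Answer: -141059633/21155 ≈ -6667.9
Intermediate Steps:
n = 1907 (n = 7 - (-4*(-25))*(-19) = 7 - 100*(-19) = 7 - 1*(-1900) = 7 + 1900 = 1907)
(-24487 + n/21155) + 17819 = (-24487 + 1907/21155) + 17819 = -518020578/21155 + 17819 = -141059633/21155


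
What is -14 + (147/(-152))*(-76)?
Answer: 119/2 ≈ 59.500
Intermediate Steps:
-14 + (147/(-152))*(-76) = -14 + (147*(-1/152))*(-76) = -14 - 147/152*(-76) = -14 + 147/2 = 119/2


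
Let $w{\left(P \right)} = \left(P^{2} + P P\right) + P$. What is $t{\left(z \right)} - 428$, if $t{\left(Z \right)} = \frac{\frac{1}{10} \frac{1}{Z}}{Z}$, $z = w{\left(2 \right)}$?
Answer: $- \frac{427999}{1000} \approx -428.0$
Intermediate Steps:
$w{\left(P \right)} = P + 2 P^{2}$ ($w{\left(P \right)} = \left(P^{2} + P^{2}\right) + P = 2 P^{2} + P = P + 2 P^{2}$)
$z = 10$ ($z = 2 \left(1 + 2 \cdot 2\right) = 2 \left(1 + 4\right) = 2 \cdot 5 = 10$)
$t{\left(Z \right)} = \frac{1}{10 Z^{2}}$ ($t{\left(Z \right)} = \frac{\frac{1}{10} \frac{1}{Z}}{Z} = \frac{1}{10 Z^{2}}$)
$t{\left(z \right)} - 428 = \frac{1}{10 \cdot 100} - 428 = \frac{1}{10} \cdot \frac{1}{100} - 428 = \frac{1}{1000} - 428 = - \frac{427999}{1000}$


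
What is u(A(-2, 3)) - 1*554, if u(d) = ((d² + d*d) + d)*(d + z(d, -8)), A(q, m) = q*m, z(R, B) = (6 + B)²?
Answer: -686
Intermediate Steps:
A(q, m) = m*q
u(d) = (4 + d)*(d + 2*d²) (u(d) = ((d² + d*d) + d)*(d + (6 - 8)²) = ((d² + d²) + d)*(d + (-2)²) = (2*d² + d)*(d + 4) = (d + 2*d²)*(4 + d) = (4 + d)*(d + 2*d²))
u(A(-2, 3)) - 1*554 = (3*(-2))*(4 + 2*(3*(-2))² + 9*(3*(-2))) - 1*554 = -6*(4 + 2*(-6)² + 9*(-6)) - 554 = -6*(4 + 2*36 - 54) - 554 = -6*(4 + 72 - 54) - 554 = -6*22 - 554 = -132 - 554 = -686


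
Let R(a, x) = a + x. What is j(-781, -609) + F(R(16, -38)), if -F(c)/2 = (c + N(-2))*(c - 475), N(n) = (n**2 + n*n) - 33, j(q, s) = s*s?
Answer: 324163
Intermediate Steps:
j(q, s) = s**2
N(n) = -33 + 2*n**2 (N(n) = (n**2 + n**2) - 33 = 2*n**2 - 33 = -33 + 2*n**2)
F(c) = -2*(-475 + c)*(-25 + c) (F(c) = -2*(c + (-33 + 2*(-2)**2))*(c - 475) = -2*(c + (-33 + 2*4))*(-475 + c) = -2*(c + (-33 + 8))*(-475 + c) = -2*(c - 25)*(-475 + c) = -2*(-25 + c)*(-475 + c) = -2*(-475 + c)*(-25 + c))
j(-781, -609) + F(R(16, -38)) = (-609)**2 + (-23750 - 2*(16 - 38)**2 + 1000*(16 - 38)) = 370881 + (-23750 - 2*(-22)**2 + 1000*(-22)) = 370881 + (-23750 - 2*484 - 22000) = 370881 + (-23750 - 968 - 22000) = 370881 - 46718 = 324163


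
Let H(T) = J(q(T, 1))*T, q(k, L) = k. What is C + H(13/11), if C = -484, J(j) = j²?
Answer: -642007/1331 ≈ -482.35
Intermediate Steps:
H(T) = T³ (H(T) = T²*T = T³)
C + H(13/11) = -484 + (13/11)³ = -484 + 2197/1331 = -642007/1331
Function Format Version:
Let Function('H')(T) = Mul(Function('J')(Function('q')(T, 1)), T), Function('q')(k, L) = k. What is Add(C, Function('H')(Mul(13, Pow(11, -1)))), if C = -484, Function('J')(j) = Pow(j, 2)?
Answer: Rational(-642007, 1331) ≈ -482.35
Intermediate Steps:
Function('H')(T) = Pow(T, 3) (Function('H')(T) = Mul(Pow(T, 2), T) = Pow(T, 3))
Add(C, Function('H')(Mul(13, Pow(11, -1)))) = Add(-484, Pow(Mul(13, Pow(11, -1)), 3)) = Add(-484, Pow(Mul(13, Rational(1, 11)), 3)) = Add(-484, Pow(Rational(13, 11), 3)) = Add(-484, Rational(2197, 1331)) = Rational(-642007, 1331)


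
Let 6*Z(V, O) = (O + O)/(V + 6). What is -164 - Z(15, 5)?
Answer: -10337/63 ≈ -164.08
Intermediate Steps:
Z(V, O) = O/(3*(6 + V)) (Z(V, O) = ((O + O)/(V + 6))/6 = ((2*O)/(6 + V))/6 = (2*O/(6 + V))/6 = O/(3*(6 + V)))
-164 - Z(15, 5) = -164 - 5/(3*(6 + 15)) = -164 - 5/(3*21) = -164 - 1*5/63 = -164 - 5/63 = -10337/63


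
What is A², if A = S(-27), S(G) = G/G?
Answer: 1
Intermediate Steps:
S(G) = 1
A = 1
A² = 1² = 1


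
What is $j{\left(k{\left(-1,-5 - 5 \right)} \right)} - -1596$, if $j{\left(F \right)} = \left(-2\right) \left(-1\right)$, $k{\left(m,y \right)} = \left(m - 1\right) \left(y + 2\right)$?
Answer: $1598$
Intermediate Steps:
$k{\left(m,y \right)} = \left(-1 + m\right) \left(2 + y\right)$
$j{\left(F \right)} = 2$
$j{\left(k{\left(-1,-5 - 5 \right)} \right)} - -1596 = 2 - -1596 = 2 + 1596 = 1598$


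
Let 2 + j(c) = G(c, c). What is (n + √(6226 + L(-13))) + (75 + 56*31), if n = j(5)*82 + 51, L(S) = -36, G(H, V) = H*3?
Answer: 2928 + √6190 ≈ 3006.7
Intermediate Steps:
G(H, V) = 3*H
j(c) = -2 + 3*c
n = 1117 (n = (-2 + 3*5)*82 + 51 = (-2 + 15)*82 + 51 = 13*82 + 51 = 1066 + 51 = 1117)
(n + √(6226 + L(-13))) + (75 + 56*31) = (1117 + √(6226 - 36)) + (75 + 56*31) = (1117 + √6190) + (75 + 1736) = (1117 + √6190) + 1811 = 2928 + √6190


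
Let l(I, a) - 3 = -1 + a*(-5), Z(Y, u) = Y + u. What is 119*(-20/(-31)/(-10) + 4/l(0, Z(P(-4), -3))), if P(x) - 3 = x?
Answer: 4760/341 ≈ 13.959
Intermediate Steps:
P(x) = 3 + x
l(I, a) = 2 - 5*a (l(I, a) = 3 + (-1 + a*(-5)) = 3 + (-1 - 5*a) = 2 - 5*a)
119*(-20/(-31)/(-10) + 4/l(0, Z(P(-4), -3))) = 119*(-20/(-31)/(-10) + 4/(2 - 5*((3 - 4) - 3))) = 119*(-20*(-1/31)*(-⅒) + 4/(2 - 5*(-1 - 3))) = 119*((20/31)*(-⅒) + 4/(2 - 5*(-4))) = 119*(-2/31 + 4/(2 + 20)) = 119*(-2/31 + 4/22) = 119*(-2/31 + 4*(1/22)) = 119*(-2/31 + 2/11) = 119*(40/341) = 4760/341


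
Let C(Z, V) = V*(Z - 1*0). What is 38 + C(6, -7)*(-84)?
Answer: 3566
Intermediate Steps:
C(Z, V) = V*Z (C(Z, V) = V*(Z + 0) = V*Z)
38 + C(6, -7)*(-84) = 38 - 7*6*(-84) = 38 - 42*(-84) = 38 + 3528 = 3566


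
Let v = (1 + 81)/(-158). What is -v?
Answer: 41/79 ≈ 0.51899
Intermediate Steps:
v = -41/79 (v = 82*(-1/158) = -41/79 ≈ -0.51899)
-v = -1*(-41/79) = 41/79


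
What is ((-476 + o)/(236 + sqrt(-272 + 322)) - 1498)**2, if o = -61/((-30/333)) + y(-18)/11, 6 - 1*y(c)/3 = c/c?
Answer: 41990290408160946913/18733687761800 + 51023372809851*sqrt(2)/936684388090 ≈ 2.2415e+6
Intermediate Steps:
y(c) = 15 (y(c) = 18 - 3*c/c = 18 - 3*1 = 18 - 3 = 15)
o = 74631/110 (o = -61/((-30/333)) + 15/11 = -61/((-30*1/333)) + 15*(1/11) = -61/(-10/111) + 15/11 = -61*(-111/10) + 15/11 = 6771/10 + 15/11 = 74631/110 ≈ 678.46)
((-476 + o)/(236 + sqrt(-272 + 322)) - 1498)**2 = ((-476 + 74631/110)/(236 + sqrt(-272 + 322)) - 1498)**2 = (22271/(110*(236 + sqrt(50))) - 1498)**2 = (22271/(110*(236 + 5*sqrt(2))) - 1498)**2 = (-1498 + 22271/(110*(236 + 5*sqrt(2))))**2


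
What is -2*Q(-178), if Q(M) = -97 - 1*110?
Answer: 414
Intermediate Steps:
Q(M) = -207 (Q(M) = -97 - 110 = -207)
-2*Q(-178) = -2*(-207) = 414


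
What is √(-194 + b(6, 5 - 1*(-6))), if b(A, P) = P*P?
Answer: I*√73 ≈ 8.544*I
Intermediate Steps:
b(A, P) = P²
√(-194 + b(6, 5 - 1*(-6))) = √(-194 + (5 - 1*(-6))²) = √(-194 + (5 + 6)²) = √(-194 + 11²) = √(-194 + 121) = √(-73) = I*√73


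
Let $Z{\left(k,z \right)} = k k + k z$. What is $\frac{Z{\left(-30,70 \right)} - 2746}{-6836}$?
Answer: $\frac{1973}{3418} \approx 0.57724$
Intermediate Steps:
$Z{\left(k,z \right)} = k^{2} + k z$
$\frac{Z{\left(-30,70 \right)} - 2746}{-6836} = \frac{- 30 \left(-30 + 70\right) - 2746}{-6836} = \left(\left(-30\right) 40 - 2746\right) \left(- \frac{1}{6836}\right) = \left(-1200 - 2746\right) \left(- \frac{1}{6836}\right) = \left(-3946\right) \left(- \frac{1}{6836}\right) = \frac{1973}{3418}$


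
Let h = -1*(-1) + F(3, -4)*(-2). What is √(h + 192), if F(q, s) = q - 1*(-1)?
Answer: √185 ≈ 13.601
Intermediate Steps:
F(q, s) = 1 + q (F(q, s) = q + 1 = 1 + q)
h = -7 (h = -1*(-1) + (1 + 3)*(-2) = 1 + 4*(-2) = 1 - 8 = -7)
√(h + 192) = √(-7 + 192) = √185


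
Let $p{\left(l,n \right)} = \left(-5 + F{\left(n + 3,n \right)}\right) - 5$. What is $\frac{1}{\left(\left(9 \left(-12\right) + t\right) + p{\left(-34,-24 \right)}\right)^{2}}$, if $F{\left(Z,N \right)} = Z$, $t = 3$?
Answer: $\frac{1}{18496} \approx 5.4066 \cdot 10^{-5}$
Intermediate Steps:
$p{\left(l,n \right)} = -7 + n$ ($p{\left(l,n \right)} = \left(-5 + \left(n + 3\right)\right) - 5 = \left(-5 + \left(3 + n\right)\right) - 5 = \left(-2 + n\right) - 5 = -7 + n$)
$\frac{1}{\left(\left(9 \left(-12\right) + t\right) + p{\left(-34,-24 \right)}\right)^{2}} = \frac{1}{\left(\left(9 \left(-12\right) + 3\right) - 31\right)^{2}} = \frac{1}{\left(\left(-108 + 3\right) - 31\right)^{2}} = \frac{1}{\left(-105 - 31\right)^{2}} = \frac{1}{\left(-136\right)^{2}} = \frac{1}{18496}$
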